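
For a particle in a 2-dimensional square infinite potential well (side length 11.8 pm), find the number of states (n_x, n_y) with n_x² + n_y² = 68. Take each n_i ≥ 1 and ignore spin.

The level has n_x² + n_y² = 68. The ordered positive-integer solutions are (2, 8), (8, 2).
That gives 2 states.

degeneracy = 2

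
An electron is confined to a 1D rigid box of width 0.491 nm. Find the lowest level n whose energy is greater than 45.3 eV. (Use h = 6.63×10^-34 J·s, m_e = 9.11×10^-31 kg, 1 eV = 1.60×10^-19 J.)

E_1 = h²/(8m_eL²) = 2.502×10^-19 J = 1.564 eV.
Need n² > 45.3/1.564 = 28.96, i.e. n > 5.381.
The smallest integer satisfying this is n = 6.

n = 6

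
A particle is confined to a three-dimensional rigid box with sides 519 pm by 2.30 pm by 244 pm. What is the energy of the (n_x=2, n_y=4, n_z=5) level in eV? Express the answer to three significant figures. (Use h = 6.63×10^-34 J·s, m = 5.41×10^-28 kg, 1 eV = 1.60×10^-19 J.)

For a 3D rectangular well E = (h²/8m)·Σ n_i²/L_i² = (6.63×10^-34)²/(8·5.41×10^-28) · [2²/(519 pm)² + 4²/(2.30 pm)² + 5²/(244 pm)²].
Evaluating gives E = 3.072×10^-16 J = 1.92×10^3 eV.

E = 1.92×10^3 eV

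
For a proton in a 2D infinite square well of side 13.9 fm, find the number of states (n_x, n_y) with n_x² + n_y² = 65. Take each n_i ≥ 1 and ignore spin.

The level has n_x² + n_y² = 65. The ordered positive-integer solutions are (1, 8), (4, 7), (7, 4), (8, 1).
That gives 4 states.

degeneracy = 4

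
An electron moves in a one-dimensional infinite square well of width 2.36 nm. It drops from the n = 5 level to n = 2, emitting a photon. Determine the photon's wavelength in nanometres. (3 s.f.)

λ = 874 nm

E_1 = h²/(8m_eL²) = 1.082×10^-20 J, so ΔE = (5² − 2²)E_1 = 2.272×10^-19 J.
λ = hc/ΔE = (6.626×10^-34·2.998×10^8)/2.272×10^-19 = 8.74×10^-7 m = 874 nm.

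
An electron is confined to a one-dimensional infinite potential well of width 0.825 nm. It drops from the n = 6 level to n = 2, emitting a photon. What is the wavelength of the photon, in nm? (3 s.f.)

E_1 = h²/(8m_eL²) = 8.852×10^-20 J, so ΔE = (6² − 2²)E_1 = 2.833×10^-18 J.
λ = hc/ΔE = (6.626×10^-34·2.998×10^8)/2.833×10^-18 = 7.01×10^-8 m = 70.1 nm.

λ = 70.1 nm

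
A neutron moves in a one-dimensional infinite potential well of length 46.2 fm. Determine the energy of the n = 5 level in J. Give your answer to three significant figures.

For an infinite well E_n = n²h²/(8m_nL²), so E_1 = h²/(8m_nL²) = (6.626×10^-34)²/(8·1.675×10^-27·(4.62×10^-14 m)²) = 1.535×10^-14 J.
Then E_5 = 5²·E_1 = 25·1.535×10^-14 J = 3.84×10^-13 J.

E_5 = 3.84×10^-13 J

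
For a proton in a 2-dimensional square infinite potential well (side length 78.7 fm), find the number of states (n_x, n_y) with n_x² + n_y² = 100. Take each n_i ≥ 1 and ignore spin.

The level has n_x² + n_y² = 100. The ordered positive-integer solutions are (6, 8), (8, 6).
That gives 2 states.

degeneracy = 2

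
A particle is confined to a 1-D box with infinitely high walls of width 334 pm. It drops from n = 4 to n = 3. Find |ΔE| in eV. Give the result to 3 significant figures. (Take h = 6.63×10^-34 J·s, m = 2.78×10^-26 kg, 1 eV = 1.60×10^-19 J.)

|ΔE| = 7.75×10^-4 eV

E_1 = h²/(8mL²) = 1.772×10^-23 J.
|ΔE| = |4² − 3²|·E_1 = 7·1.772×10^-23 J = 1.240×10^-22 J = 7.75×10^-4 eV.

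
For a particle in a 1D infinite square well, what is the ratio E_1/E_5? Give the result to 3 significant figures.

0.0400

E_n ∝ n², so E_1/E_5 = 1²/5² = 1/25 = 0.0400.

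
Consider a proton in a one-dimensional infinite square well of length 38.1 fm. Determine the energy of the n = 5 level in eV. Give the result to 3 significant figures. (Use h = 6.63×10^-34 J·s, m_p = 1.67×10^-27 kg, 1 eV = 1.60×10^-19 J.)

For an infinite well E_n = n²h²/(8m_pL²), so E_1 = h²/(8m_pL²) = (6.63×10^-34)²/(8·1.67×10^-27·(3.81×10^-14 m)²) = 2.267×10^-14 J.
Then E_5 = 5²·E_1 = 25·2.267×10^-14 J = 5.667×10^-13 J.
Converting, E_5 = 5.667×10^-13 J / (1.60×10^-19 J/eV) = 3.54×10^6 eV.

E_5 = 3.54×10^6 eV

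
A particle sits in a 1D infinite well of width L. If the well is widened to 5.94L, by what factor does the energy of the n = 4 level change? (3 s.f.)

E_n ∝ 1/L², so the energy scales by 1/5.94² = 0.0283.

0.0283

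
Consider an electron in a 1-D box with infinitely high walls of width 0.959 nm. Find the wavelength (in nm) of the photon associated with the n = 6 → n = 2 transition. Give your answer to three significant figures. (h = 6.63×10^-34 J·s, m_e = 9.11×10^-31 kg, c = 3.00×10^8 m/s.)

λ = 94.8 nm

E_1 = h²/(8m_eL²) = 6.558×10^-20 J, so ΔE = (6² − 2²)E_1 = 2.099×10^-18 J.
λ = hc/ΔE = (6.63×10^-34·3.00×10^8)/2.099×10^-18 = 9.48×10^-8 m = 94.8 nm.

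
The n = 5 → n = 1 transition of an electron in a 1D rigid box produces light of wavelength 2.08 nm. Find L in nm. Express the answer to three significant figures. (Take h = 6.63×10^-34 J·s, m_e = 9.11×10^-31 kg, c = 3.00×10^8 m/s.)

L = 0.123 nm

The photon carries ΔE = hc/λ = 6.63×10^-34·3.00×10^8/2.08×10^-9 m = 9.562×10^-17 J.
Since ΔE = (5² − 1²)E_1, E_1 = 3.984×10^-18 J, and L = h/√(8m_eE_1) = 1.23×10^-10 m = 0.123 nm.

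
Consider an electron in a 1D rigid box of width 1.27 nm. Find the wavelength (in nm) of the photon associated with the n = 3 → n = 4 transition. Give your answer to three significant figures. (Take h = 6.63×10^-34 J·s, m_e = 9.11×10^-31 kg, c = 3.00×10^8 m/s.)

λ = 760 nm

E_1 = h²/(8m_eL²) = 3.739×10^-20 J, so ΔE = (4² − 3²)E_1 = 2.617×10^-19 J.
λ = hc/ΔE = (6.63×10^-34·3.00×10^8)/2.617×10^-19 = 7.60×10^-7 m = 760 nm.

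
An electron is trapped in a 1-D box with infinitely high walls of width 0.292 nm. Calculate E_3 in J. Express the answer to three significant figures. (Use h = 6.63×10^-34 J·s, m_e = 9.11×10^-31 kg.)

E_3 = 6.37×10^-18 J

For an infinite well E_n = n²h²/(8m_eL²), so E_1 = h²/(8m_eL²) = (6.63×10^-34)²/(8·9.11×10^-31·(2.92×10^-10 m)²) = 7.074×10^-19 J.
Then E_3 = 3²·E_1 = 9·7.074×10^-19 J = 6.37×10^-18 J.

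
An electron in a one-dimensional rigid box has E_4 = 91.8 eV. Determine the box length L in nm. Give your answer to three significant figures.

L = 0.256 nm

From E_n = n²h²/(8m_eL²), L = n·h/√(8m_eE_n).
E_4 = 91.8 eV = 1.471×10^-17 J, so L = 4·6.626×10^-34/√(8·9.109×10^-31·1.471×10^-17) = 2.56×10^-10 m = 0.256 nm.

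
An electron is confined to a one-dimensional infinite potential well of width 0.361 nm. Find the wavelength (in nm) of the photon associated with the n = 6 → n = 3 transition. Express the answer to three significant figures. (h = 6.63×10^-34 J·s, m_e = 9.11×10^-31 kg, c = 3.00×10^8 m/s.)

λ = 15.9 nm

E_1 = h²/(8m_eL²) = 4.628×10^-19 J, so ΔE = (6² − 3²)E_1 = 1.250×10^-17 J.
λ = hc/ΔE = (6.63×10^-34·3.00×10^8)/1.250×10^-17 = 1.59×10^-8 m = 15.9 nm.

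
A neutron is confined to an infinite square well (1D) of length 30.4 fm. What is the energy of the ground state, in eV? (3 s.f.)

For an infinite well E_n = n²h²/(8m_nL²), so E_1 = h²/(8m_nL²) = (6.626×10^-34)²/(8·1.675×10^-27·(3.04×10^-14 m)²) = 3.545×10^-14 J.
Converting, E_1 = 3.545×10^-14 J / (1.602×10^-19 J/eV) = 2.21×10^5 eV.

E_1 = 2.21×10^5 eV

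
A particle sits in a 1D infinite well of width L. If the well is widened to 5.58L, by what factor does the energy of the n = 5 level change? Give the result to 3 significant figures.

0.0321

E_n ∝ 1/L², so the energy scales by 1/5.58² = 0.0321.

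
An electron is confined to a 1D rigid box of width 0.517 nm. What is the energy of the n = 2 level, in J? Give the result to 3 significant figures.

For an infinite well E_n = n²h²/(8m_eL²), so E_1 = h²/(8m_eL²) = (6.626×10^-34)²/(8·9.109×10^-31·(5.17×10^-10 m)²) = 2.254×10^-19 J.
Then E_2 = 2²·E_1 = 4·2.254×10^-19 J = 9.02×10^-19 J.

E_2 = 9.02×10^-19 J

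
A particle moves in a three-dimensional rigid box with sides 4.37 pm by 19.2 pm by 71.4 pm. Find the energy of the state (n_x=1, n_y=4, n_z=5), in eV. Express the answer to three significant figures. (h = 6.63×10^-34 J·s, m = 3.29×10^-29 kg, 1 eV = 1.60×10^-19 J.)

E = 1.05×10^3 eV

For a 3D rectangular well E = (h²/8m)·Σ n_i²/L_i² = (6.63×10^-34)²/(8·3.29×10^-29) · [1²/(4.37 pm)² + 4²/(19.2 pm)² + 5²/(71.4 pm)²].
Evaluating gives E = 1.681×10^-16 J = 1.05×10^3 eV.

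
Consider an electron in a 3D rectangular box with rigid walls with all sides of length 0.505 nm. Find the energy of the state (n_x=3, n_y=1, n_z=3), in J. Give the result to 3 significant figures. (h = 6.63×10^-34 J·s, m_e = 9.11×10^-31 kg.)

E = 4.49×10^-18 J

For a 3D rectangular well E = (h²/8m_e)·Σ n_i²/L_i² = (6.63×10^-34)²/(8·9.11×10^-31) · [3²/(0.505 nm)² + 1²/(0.505 nm)² + 3²/(0.505 nm)²].
Evaluating gives E = 4.49×10^-18 J.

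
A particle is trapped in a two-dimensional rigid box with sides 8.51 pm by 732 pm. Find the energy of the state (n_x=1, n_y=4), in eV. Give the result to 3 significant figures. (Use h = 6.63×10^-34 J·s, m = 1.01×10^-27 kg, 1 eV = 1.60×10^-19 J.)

E = 4.71 eV

For a 2D rectangular well E = (h²/8m)·Σ n_i²/L_i² = (6.63×10^-34)²/(8·1.01×10^-27) · [1²/(8.51 pm)² + 4²/(732 pm)²].
Evaluating gives E = 7.528×10^-19 J = 4.71 eV.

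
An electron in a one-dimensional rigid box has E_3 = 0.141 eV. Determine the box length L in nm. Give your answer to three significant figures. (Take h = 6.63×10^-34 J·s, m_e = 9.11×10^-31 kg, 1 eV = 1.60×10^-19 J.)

L = 4.91 nm

From E_n = n²h²/(8m_eL²), L = n·h/√(8m_eE_n).
E_3 = 0.141 eV = 2.256×10^-20 J, so L = 3·6.63×10^-34/√(8·9.11×10^-31·2.256×10^-20) = 4.91×10^-9 m = 4.91 nm.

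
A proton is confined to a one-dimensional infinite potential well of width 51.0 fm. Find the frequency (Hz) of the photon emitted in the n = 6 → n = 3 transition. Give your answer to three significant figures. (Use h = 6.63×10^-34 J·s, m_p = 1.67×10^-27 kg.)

f = 5.15×10^20 Hz

E_1 = h²/(8m_pL²) = 1.265×10^-14 J and ΔE = (6² − 3²)E_1 = 3.415×10^-13 J.
f = ΔE/h = 3.415×10^-13/6.63×10^-34 = 5.15×10^20 Hz.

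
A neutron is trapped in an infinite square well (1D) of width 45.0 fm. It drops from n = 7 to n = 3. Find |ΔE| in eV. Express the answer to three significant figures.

E_1 = h²/(8m_nL²) = 1.618×10^-14 J.
|ΔE| = |7² − 3²|·E_1 = 40·1.618×10^-14 J = 6.472×10^-13 J = 4.04×10^6 eV.

|ΔE| = 4.04×10^6 eV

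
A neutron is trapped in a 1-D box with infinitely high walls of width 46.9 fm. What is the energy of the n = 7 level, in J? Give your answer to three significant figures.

For an infinite well E_n = n²h²/(8m_nL²), so E_1 = h²/(8m_nL²) = (6.626×10^-34)²/(8·1.675×10^-27·(4.69×10^-14 m)²) = 1.490×10^-14 J.
Then E_7 = 7²·E_1 = 49·1.490×10^-14 J = 7.30×10^-13 J.

E_7 = 7.30×10^-13 J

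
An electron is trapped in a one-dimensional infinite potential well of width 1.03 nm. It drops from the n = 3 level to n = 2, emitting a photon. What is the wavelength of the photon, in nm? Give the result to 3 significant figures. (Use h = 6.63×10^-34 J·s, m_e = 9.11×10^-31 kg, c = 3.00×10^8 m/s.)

E_1 = h²/(8m_eL²) = 5.685×10^-20 J, so ΔE = (3² − 2²)E_1 = 2.842×10^-19 J.
λ = hc/ΔE = (6.63×10^-34·3.00×10^8)/2.842×10^-19 = 7.00×10^-7 m = 700 nm.

λ = 700 nm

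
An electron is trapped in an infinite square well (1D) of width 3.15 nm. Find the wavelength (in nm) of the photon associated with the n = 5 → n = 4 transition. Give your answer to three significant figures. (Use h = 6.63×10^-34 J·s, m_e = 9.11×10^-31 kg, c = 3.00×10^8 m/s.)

E_1 = h²/(8m_eL²) = 6.079×10^-21 J, so ΔE = (5² − 4²)E_1 = 5.471×10^-20 J.
λ = hc/ΔE = (6.63×10^-34·3.00×10^8)/5.471×10^-20 = 3.64×10^-6 m = 3.64×10^3 nm.

λ = 3.64×10^3 nm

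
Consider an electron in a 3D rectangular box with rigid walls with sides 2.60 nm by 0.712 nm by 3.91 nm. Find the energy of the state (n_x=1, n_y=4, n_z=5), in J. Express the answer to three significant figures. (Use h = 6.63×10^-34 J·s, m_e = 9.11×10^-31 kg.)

E = 2.01×10^-18 J

For a 3D rectangular well E = (h²/8m_e)·Σ n_i²/L_i² = (6.63×10^-34)²/(8·9.11×10^-31) · [1²/(2.60 nm)² + 4²/(0.712 nm)² + 5²/(3.91 nm)²].
Evaluating gives E = 2.01×10^-18 J.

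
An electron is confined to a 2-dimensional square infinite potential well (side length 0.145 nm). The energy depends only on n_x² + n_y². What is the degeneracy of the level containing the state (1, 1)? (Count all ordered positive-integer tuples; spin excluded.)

degeneracy = 1

The level has n_x² + n_y² = 2. The ordered positive-integer solutions are (1, 1).
That gives 1 state.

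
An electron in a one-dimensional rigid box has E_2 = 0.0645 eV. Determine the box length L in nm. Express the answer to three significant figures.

From E_n = n²h²/(8m_eL²), L = n·h/√(8m_eE_n).
E_2 = 0.0645 eV = 1.033×10^-20 J, so L = 2·6.626×10^-34/√(8·9.109×10^-31·1.033×10^-20) = 4.83×10^-9 m = 4.83 nm.

L = 4.83 nm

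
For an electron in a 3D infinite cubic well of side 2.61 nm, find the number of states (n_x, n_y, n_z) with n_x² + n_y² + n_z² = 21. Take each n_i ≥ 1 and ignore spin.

degeneracy = 6

The level has n_x² + n_y² + n_z² = 21. The ordered positive-integer solutions are (1, 2, 4), (1, 4, 2), (2, 1, 4), (2, 4, 1), (4, 1, 2), (4, 2, 1).
That gives 6 states.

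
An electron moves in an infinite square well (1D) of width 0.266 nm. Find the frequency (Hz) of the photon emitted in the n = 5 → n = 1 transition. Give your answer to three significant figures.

E_1 = h²/(8m_eL²) = 8.515×10^-19 J and ΔE = (5² − 1²)E_1 = 2.044×10^-17 J.
f = ΔE/h = 2.044×10^-17/6.626×10^-34 = 3.08×10^16 Hz.

f = 3.08×10^16 Hz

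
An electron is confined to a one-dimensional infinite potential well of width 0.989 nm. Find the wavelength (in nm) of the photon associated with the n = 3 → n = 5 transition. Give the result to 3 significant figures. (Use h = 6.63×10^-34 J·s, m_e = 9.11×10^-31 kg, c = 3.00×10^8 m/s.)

E_1 = h²/(8m_eL²) = 6.166×10^-20 J, so ΔE = (5² − 3²)E_1 = 9.866×10^-19 J.
λ = hc/ΔE = (6.63×10^-34·3.00×10^8)/9.866×10^-19 = 2.02×10^-7 m = 202 nm.

λ = 202 nm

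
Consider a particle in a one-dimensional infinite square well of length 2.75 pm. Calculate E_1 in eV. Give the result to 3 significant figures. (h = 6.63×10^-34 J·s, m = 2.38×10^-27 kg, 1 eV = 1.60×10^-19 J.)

For an infinite well E_n = n²h²/(8mL²), so E_1 = h²/(8mL²) = (6.63×10^-34)²/(8·2.38×10^-27·(2.75×10^-12 m)²) = 3.053×10^-18 J.
Converting, E_1 = 3.053×10^-18 J / (1.60×10^-19 J/eV) = 19.1 eV.

E_1 = 19.1 eV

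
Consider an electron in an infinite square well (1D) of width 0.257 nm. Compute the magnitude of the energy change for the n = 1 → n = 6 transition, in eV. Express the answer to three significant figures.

E_1 = h²/(8m_eL²) = 9.122×10^-19 J.
|ΔE| = |1² − 6²|·E_1 = 35·9.122×10^-19 J = 3.193×10^-17 J = 199 eV.

|ΔE| = 199 eV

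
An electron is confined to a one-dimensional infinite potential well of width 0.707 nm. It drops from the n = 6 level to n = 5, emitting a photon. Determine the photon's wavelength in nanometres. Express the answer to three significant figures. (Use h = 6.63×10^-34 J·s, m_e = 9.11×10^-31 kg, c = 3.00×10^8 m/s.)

E_1 = h²/(8m_eL²) = 1.207×10^-19 J, so ΔE = (6² − 5²)E_1 = 1.328×10^-18 J.
λ = hc/ΔE = (6.63×10^-34·3.00×10^8)/1.328×10^-18 = 1.50×10^-7 m = 150 nm.

λ = 150 nm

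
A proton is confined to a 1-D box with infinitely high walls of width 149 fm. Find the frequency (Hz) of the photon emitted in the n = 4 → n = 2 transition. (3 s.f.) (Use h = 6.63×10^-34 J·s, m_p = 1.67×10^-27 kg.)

f = 2.68×10^19 Hz

E_1 = h²/(8m_pL²) = 1.482×10^-15 J and ΔE = (4² − 2²)E_1 = 1.778×10^-14 J.
f = ΔE/h = 1.778×10^-14/6.63×10^-34 = 2.68×10^19 Hz.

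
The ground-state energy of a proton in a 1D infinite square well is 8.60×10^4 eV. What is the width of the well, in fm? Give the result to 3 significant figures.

From E_n = n²h²/(8m_pL²), L = n·h/√(8m_pE_n).
E_1 = 8.60×10^4 eV = 1.378×10^-14 J, so L = 1·6.626×10^-34/√(8·1.673×10^-27·1.378×10^-14) = 4.88×10^-14 m = 48.8 fm.

L = 48.8 fm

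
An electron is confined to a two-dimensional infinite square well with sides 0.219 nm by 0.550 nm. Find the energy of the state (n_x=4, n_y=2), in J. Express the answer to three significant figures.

E = 2.09×10^-17 J

For a 2D rectangular well E = (h²/8m_e)·Σ n_i²/L_i² = (6.626×10^-34)²/(8·9.109×10^-31) · [4²/(0.219 nm)² + 2²/(0.550 nm)²].
Evaluating gives E = 2.09×10^-17 J.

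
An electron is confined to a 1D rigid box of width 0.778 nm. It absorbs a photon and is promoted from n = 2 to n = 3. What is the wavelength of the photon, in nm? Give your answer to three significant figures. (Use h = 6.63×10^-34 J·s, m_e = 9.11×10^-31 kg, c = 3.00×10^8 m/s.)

λ = 399 nm

E_1 = h²/(8m_eL²) = 9.965×10^-20 J, so ΔE = (3² − 2²)E_1 = 4.983×10^-19 J.
λ = hc/ΔE = (6.63×10^-34·3.00×10^8)/4.983×10^-19 = 3.99×10^-7 m = 399 nm.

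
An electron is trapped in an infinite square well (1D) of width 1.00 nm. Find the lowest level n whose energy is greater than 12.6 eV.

E_1 = h²/(8m_eL²) = 6.025×10^-20 J = 0.3761 eV.
Need n² > 12.6/0.3761 = 33.50, i.e. n > 5.788.
The smallest integer satisfying this is n = 6.

n = 6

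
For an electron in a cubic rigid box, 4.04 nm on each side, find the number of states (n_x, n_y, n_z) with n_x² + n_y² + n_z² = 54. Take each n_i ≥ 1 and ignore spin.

degeneracy = 12

The level has n_x² + n_y² + n_z² = 54. The ordered positive-integer solutions are (1, 2, 7), (1, 7, 2), (2, 1, 7), (2, 5, 5), (2, 7, 1), (3, 3, 6), (3, 6, 3), (5, 2, 5), (5, 5, 2), (6, 3, 3), (7, 1, 2), (7, 2, 1).
That gives 12 states.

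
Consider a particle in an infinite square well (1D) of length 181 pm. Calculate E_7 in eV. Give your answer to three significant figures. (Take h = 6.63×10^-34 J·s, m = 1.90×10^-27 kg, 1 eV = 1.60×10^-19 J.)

E_7 = 0.270 eV

For an infinite well E_n = n²h²/(8mL²), so E_1 = h²/(8mL²) = (6.63×10^-34)²/(8·1.90×10^-27·(1.81×10^-10 m)²) = 8.827×10^-22 J.
Then E_7 = 7²·E_1 = 49·8.827×10^-22 J = 4.325×10^-20 J.
Converting, E_7 = 4.325×10^-20 J / (1.60×10^-19 J/eV) = 0.270 eV.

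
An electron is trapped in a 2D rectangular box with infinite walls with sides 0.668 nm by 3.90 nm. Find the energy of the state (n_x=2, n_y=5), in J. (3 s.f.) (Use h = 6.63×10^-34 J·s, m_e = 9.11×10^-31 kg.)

For a 2D rectangular well E = (h²/8m_e)·Σ n_i²/L_i² = (6.63×10^-34)²/(8·9.11×10^-31) · [2²/(0.668 nm)² + 5²/(3.90 nm)²].
Evaluating gives E = 6.40×10^-19 J.

E = 6.40×10^-19 J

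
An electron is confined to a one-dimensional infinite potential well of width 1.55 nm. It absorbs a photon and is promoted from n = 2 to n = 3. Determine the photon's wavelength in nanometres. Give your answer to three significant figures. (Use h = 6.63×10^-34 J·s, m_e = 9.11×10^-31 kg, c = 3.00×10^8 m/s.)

λ = 1.58×10^3 nm

E_1 = h²/(8m_eL²) = 2.510×10^-20 J, so ΔE = (3² − 2²)E_1 = 1.255×10^-19 J.
λ = hc/ΔE = (6.63×10^-34·3.00×10^8)/1.255×10^-19 = 1.58×10^-6 m = 1.58×10^3 nm.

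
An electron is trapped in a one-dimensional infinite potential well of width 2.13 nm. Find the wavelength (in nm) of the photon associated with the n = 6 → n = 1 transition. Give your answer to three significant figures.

λ = 427 nm

E_1 = h²/(8m_eL²) = 1.328×10^-20 J, so ΔE = (6² − 1²)E_1 = 4.648×10^-19 J.
λ = hc/ΔE = (6.626×10^-34·2.998×10^8)/4.648×10^-19 = 4.27×10^-7 m = 427 nm.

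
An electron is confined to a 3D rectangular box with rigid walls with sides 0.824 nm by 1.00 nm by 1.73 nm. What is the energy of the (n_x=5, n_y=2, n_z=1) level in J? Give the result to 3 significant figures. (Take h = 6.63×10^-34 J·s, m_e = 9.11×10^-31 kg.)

For a 3D rectangular well E = (h²/8m_e)·Σ n_i²/L_i² = (6.63×10^-34)²/(8·9.11×10^-31) · [5²/(0.824 nm)² + 2²/(1.00 nm)² + 1²/(1.73 nm)²].
Evaluating gives E = 2.48×10^-18 J.

E = 2.48×10^-18 J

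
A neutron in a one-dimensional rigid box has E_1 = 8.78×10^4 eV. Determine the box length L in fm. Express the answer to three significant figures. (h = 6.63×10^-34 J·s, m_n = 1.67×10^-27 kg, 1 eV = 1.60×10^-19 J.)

From E_n = n²h²/(8m_nL²), L = n·h/√(8m_nE_n).
E_1 = 8.78×10^4 eV = 1.405×10^-14 J, so L = 1·6.63×10^-34/√(8·1.67×10^-27·1.405×10^-14) = 4.84×10^-14 m = 48.4 fm.

L = 48.4 fm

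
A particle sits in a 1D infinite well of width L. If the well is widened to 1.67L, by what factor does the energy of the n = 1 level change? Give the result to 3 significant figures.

0.359

E_n ∝ 1/L², so the energy scales by 1/1.67² = 0.359.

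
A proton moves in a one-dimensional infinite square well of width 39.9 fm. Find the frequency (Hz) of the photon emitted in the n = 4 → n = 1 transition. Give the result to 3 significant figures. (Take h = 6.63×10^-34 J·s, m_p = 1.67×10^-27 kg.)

f = 4.68×10^20 Hz

E_1 = h²/(8m_pL²) = 2.067×10^-14 J and ΔE = (4² − 1²)E_1 = 3.100×10^-13 J.
f = ΔE/h = 3.100×10^-13/6.63×10^-34 = 4.68×10^20 Hz.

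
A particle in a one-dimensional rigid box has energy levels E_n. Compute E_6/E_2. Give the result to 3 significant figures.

9.00

E_n ∝ n², so E_6/E_2 = 6²/2² = 36/4 = 9.00.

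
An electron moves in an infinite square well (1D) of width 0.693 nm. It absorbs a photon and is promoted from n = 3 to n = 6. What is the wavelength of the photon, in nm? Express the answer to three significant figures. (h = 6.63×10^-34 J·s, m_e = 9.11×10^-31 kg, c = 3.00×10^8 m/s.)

λ = 58.7 nm

E_1 = h²/(8m_eL²) = 1.256×10^-19 J, so ΔE = (6² − 3²)E_1 = 3.391×10^-18 J.
λ = hc/ΔE = (6.63×10^-34·3.00×10^8)/3.391×10^-18 = 5.87×10^-8 m = 58.7 nm.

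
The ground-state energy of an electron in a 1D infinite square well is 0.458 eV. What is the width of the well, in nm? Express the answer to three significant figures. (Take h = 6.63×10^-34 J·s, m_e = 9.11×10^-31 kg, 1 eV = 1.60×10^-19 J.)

L = 0.907 nm

From E_n = n²h²/(8m_eL²), L = n·h/√(8m_eE_n).
E_1 = 0.458 eV = 7.328×10^-20 J, so L = 1·6.63×10^-34/√(8·9.11×10^-31·7.328×10^-20) = 9.07×10^-10 m = 0.907 nm.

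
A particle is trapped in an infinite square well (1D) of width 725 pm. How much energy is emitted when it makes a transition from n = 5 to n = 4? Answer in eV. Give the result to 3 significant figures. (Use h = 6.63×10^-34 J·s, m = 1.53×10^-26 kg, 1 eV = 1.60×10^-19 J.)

|ΔE| = 3.84×10^-4 eV

E_1 = h²/(8mL²) = 6.832×10^-24 J.
|ΔE| = |5² − 4²|·E_1 = 9·6.832×10^-24 J = 6.149×10^-23 J = 3.84×10^-4 eV.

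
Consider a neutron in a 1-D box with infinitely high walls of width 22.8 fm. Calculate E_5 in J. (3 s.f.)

For an infinite well E_n = n²h²/(8m_nL²), so E_1 = h²/(8m_nL²) = (6.626×10^-34)²/(8·1.675×10^-27·(2.28×10^-14 m)²) = 6.303×10^-14 J.
Then E_5 = 5²·E_1 = 25·6.303×10^-14 J = 1.58×10^-12 J.

E_5 = 1.58×10^-12 J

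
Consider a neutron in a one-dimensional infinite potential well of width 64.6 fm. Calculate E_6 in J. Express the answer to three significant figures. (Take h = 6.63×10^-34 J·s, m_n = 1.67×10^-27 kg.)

For an infinite well E_n = n²h²/(8m_nL²), so E_1 = h²/(8m_nL²) = (6.63×10^-34)²/(8·1.67×10^-27·(6.46×10^-14 m)²) = 7.884×10^-15 J.
Then E_6 = 6²·E_1 = 36·7.884×10^-15 J = 2.84×10^-13 J.

E_6 = 2.84×10^-13 J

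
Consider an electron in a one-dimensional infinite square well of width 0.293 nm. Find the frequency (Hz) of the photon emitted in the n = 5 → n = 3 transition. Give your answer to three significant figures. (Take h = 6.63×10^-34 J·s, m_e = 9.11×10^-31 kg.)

f = 1.70×10^16 Hz

E_1 = h²/(8m_eL²) = 7.026×10^-19 J and ΔE = (5² − 3²)E_1 = 1.124×10^-17 J.
f = ΔE/h = 1.124×10^-17/6.63×10^-34 = 1.70×10^16 Hz.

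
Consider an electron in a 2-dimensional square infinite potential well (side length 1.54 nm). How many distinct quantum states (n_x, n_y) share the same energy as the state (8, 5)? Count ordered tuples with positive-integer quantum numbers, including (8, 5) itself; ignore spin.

The level has n_x² + n_y² = 89. The ordered positive-integer solutions are (5, 8), (8, 5).
That gives 2 states.

degeneracy = 2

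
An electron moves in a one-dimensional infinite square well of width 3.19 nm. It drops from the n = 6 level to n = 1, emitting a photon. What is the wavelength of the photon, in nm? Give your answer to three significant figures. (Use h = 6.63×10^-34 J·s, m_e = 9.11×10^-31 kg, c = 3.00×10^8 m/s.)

λ = 959 nm

E_1 = h²/(8m_eL²) = 5.927×10^-21 J, so ΔE = (6² − 1²)E_1 = 2.074×10^-19 J.
λ = hc/ΔE = (6.63×10^-34·3.00×10^8)/2.074×10^-19 = 9.59×10^-7 m = 959 nm.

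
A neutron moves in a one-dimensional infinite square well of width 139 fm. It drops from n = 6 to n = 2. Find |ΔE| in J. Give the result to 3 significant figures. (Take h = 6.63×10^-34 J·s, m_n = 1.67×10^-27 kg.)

|ΔE| = 5.45×10^-14 J

E_1 = h²/(8m_nL²) = 1.703×10^-15 J.
|ΔE| = |6² − 2²|·E_1 = 32·1.703×10^-15 J = 5.45×10^-14 J.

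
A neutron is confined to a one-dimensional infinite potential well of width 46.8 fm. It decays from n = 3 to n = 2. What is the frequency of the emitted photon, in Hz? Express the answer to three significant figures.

f = 1.13×10^20 Hz

E_1 = h²/(8m_nL²) = 1.496×10^-14 J and ΔE = (3² − 2²)E_1 = 7.480×10^-14 J.
f = ΔE/h = 7.480×10^-14/6.626×10^-34 = 1.13×10^20 Hz.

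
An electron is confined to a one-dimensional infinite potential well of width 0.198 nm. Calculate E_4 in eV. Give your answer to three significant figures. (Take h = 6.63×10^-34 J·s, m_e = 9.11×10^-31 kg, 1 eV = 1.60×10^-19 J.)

For an infinite well E_n = n²h²/(8m_eL²), so E_1 = h²/(8m_eL²) = (6.63×10^-34)²/(8·9.11×10^-31·(1.98×10^-10 m)²) = 1.538×10^-18 J.
Then E_4 = 4²·E_1 = 16·1.538×10^-18 J = 2.461×10^-17 J.
Converting, E_4 = 2.461×10^-17 J / (1.60×10^-19 J/eV) = 154 eV.

E_4 = 154 eV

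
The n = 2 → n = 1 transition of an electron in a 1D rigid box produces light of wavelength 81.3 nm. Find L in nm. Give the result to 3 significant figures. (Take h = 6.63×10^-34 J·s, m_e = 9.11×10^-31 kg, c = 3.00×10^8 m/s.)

L = 0.272 nm

The photon carries ΔE = hc/λ = 6.63×10^-34·3.00×10^8/8.13×10^-8 m = 2.446×10^-18 J.
Since ΔE = (2² − 1²)E_1, E_1 = 8.153×10^-19 J, and L = h/√(8m_eE_1) = 2.72×10^-10 m = 0.272 nm.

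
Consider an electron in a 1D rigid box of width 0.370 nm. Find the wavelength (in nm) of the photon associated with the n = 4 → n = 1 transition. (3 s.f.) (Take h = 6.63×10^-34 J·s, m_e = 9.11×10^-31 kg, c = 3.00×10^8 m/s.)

λ = 30.1 nm

E_1 = h²/(8m_eL²) = 4.406×10^-19 J, so ΔE = (4² − 1²)E_1 = 6.609×10^-18 J.
λ = hc/ΔE = (6.63×10^-34·3.00×10^8)/6.609×10^-18 = 3.01×10^-8 m = 30.1 nm.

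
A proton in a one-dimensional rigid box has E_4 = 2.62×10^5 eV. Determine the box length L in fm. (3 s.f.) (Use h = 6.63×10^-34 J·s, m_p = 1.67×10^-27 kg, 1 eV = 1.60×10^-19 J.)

L = 112 fm

From E_n = n²h²/(8m_pL²), L = n·h/√(8m_pE_n).
E_4 = 2.62×10^5 eV = 4.192×10^-14 J, so L = 4·6.63×10^-34/√(8·1.67×10^-27·4.192×10^-14) = 1.12×10^-13 m = 112 fm.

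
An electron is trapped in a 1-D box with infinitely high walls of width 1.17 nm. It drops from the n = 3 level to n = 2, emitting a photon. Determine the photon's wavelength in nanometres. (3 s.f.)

E_1 = h²/(8m_eL²) = 4.401×10^-20 J, so ΔE = (3² − 2²)E_1 = 2.200×10^-19 J.
λ = hc/ΔE = (6.626×10^-34·2.998×10^8)/2.200×10^-19 = 9.03×10^-7 m = 903 nm.

λ = 903 nm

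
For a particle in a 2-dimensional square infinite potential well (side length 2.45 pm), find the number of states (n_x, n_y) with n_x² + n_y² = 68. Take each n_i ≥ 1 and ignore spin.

The level has n_x² + n_y² = 68. The ordered positive-integer solutions are (2, 8), (8, 2).
That gives 2 states.

degeneracy = 2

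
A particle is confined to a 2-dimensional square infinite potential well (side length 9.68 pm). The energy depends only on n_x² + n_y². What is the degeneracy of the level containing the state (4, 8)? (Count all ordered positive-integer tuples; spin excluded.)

The level has n_x² + n_y² = 80. The ordered positive-integer solutions are (4, 8), (8, 4).
That gives 2 states.

degeneracy = 2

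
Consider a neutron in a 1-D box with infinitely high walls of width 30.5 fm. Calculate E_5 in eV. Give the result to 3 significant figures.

For an infinite well E_n = n²h²/(8m_nL²), so E_1 = h²/(8m_nL²) = (6.626×10^-34)²/(8·1.675×10^-27·(3.05×10^-14 m)²) = 3.522×10^-14 J.
Then E_5 = 5²·E_1 = 25·3.522×10^-14 J = 8.805×10^-13 J.
Converting, E_5 = 8.805×10^-13 J / (1.602×10^-19 J/eV) = 5.50×10^6 eV.

E_5 = 5.50×10^6 eV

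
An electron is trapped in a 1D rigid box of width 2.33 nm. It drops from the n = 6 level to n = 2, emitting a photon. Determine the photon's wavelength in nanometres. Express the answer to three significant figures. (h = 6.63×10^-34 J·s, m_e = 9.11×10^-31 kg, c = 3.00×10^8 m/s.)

E_1 = h²/(8m_eL²) = 1.111×10^-20 J, so ΔE = (6² − 2²)E_1 = 3.555×10^-19 J.
λ = hc/ΔE = (6.63×10^-34·3.00×10^8)/3.555×10^-19 = 5.59×10^-7 m = 559 nm.

λ = 559 nm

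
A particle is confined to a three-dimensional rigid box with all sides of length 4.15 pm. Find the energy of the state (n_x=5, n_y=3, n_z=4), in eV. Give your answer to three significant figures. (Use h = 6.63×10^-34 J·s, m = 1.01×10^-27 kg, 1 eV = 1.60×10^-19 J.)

E = 987 eV

For a 3D rectangular well E = (h²/8m)·Σ n_i²/L_i² = (6.63×10^-34)²/(8·1.01×10^-27) · [5²/(4.15 pm)² + 3²/(4.15 pm)² + 4²/(4.15 pm)²].
Evaluating gives E = 1.579×10^-16 J = 987 eV.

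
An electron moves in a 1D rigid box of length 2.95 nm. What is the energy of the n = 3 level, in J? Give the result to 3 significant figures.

For an infinite well E_n = n²h²/(8m_eL²), so E_1 = h²/(8m_eL²) = (6.626×10^-34)²/(8·9.109×10^-31·(2.95×10^-9 m)²) = 6.923×10^-21 J.
Then E_3 = 3²·E_1 = 9·6.923×10^-21 J = 6.23×10^-20 J.

E_3 = 6.23×10^-20 J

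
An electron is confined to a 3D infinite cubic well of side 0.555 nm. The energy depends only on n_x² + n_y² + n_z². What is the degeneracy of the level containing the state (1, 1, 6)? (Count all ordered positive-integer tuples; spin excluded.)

degeneracy = 9

The level has n_x² + n_y² + n_z² = 38. The ordered positive-integer solutions are (1, 1, 6), (1, 6, 1), (2, 3, 5), (2, 5, 3), (3, 2, 5), (3, 5, 2), (5, 2, 3), (5, 3, 2), (6, 1, 1).
That gives 9 states.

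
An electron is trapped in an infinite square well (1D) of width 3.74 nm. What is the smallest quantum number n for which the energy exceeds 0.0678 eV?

n = 2

E_1 = h²/(8m_eL²) = 4.307×10^-21 J = 0.02689 eV.
Need n² > 0.0678/0.02689 = 2.521, i.e. n > 1.588.
The smallest integer satisfying this is n = 2.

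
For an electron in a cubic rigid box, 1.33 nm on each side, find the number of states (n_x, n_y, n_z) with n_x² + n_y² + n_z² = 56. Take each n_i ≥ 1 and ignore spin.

degeneracy = 6

The level has n_x² + n_y² + n_z² = 56. The ordered positive-integer solutions are (2, 4, 6), (2, 6, 4), (4, 2, 6), (4, 6, 2), (6, 2, 4), (6, 4, 2).
That gives 6 states.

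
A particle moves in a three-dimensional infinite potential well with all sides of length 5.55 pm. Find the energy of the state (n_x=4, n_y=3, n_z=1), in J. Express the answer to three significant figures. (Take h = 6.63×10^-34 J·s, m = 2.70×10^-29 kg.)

E = 1.72×10^-15 J

For a 3D rectangular well E = (h²/8m)·Σ n_i²/L_i² = (6.63×10^-34)²/(8·2.70×10^-29) · [4²/(5.55 pm)² + 3²/(5.55 pm)² + 1²/(5.55 pm)²].
Evaluating gives E = 1.72×10^-15 J.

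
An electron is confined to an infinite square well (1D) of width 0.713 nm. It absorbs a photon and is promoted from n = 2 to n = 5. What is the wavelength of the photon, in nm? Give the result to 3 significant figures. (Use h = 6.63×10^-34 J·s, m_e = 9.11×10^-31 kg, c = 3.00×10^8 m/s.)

E_1 = h²/(8m_eL²) = 1.186×10^-19 J, so ΔE = (5² − 2²)E_1 = 2.491×10^-18 J.
λ = hc/ΔE = (6.63×10^-34·3.00×10^8)/2.491×10^-18 = 7.98×10^-8 m = 79.8 nm.

λ = 79.8 nm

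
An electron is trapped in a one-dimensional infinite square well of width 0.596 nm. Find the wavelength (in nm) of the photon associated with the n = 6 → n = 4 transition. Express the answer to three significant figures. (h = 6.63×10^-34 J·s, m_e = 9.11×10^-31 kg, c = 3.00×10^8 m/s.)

λ = 58.6 nm

E_1 = h²/(8m_eL²) = 1.698×10^-19 J, so ΔE = (6² − 4²)E_1 = 3.396×10^-18 J.
λ = hc/ΔE = (6.63×10^-34·3.00×10^8)/3.396×10^-18 = 5.86×10^-8 m = 58.6 nm.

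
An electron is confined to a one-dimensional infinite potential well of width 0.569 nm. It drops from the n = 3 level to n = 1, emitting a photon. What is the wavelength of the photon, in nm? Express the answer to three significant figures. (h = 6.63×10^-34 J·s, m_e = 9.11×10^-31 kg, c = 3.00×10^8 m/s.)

E_1 = h²/(8m_eL²) = 1.863×10^-19 J, so ΔE = (3² − 1²)E_1 = 1.490×10^-18 J.
λ = hc/ΔE = (6.63×10^-34·3.00×10^8)/1.490×10^-18 = 1.33×10^-7 m = 133 nm.

λ = 133 nm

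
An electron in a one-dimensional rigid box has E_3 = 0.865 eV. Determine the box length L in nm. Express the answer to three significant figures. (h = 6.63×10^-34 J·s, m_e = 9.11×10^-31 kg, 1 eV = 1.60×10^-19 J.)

L = 1.98 nm

From E_n = n²h²/(8m_eL²), L = n·h/√(8m_eE_n).
E_3 = 0.865 eV = 1.384×10^-19 J, so L = 3·6.63×10^-34/√(8·9.11×10^-31·1.384×10^-19) = 1.98×10^-9 m = 1.98 nm.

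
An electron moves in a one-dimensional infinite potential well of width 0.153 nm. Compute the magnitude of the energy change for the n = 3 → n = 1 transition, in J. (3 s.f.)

|ΔE| = 2.06×10^-17 J

E_1 = h²/(8m_eL²) = 2.574×10^-18 J.
|ΔE| = |3² − 1²|·E_1 = 8·2.574×10^-18 J = 2.06×10^-17 J.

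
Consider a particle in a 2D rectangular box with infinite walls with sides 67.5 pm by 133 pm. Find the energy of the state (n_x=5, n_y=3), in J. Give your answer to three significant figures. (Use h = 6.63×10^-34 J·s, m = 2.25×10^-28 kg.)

For a 2D rectangular well E = (h²/8m)·Σ n_i²/L_i² = (6.63×10^-34)²/(8·2.25×10^-28) · [5²/(67.5 pm)² + 3²/(133 pm)²].
Evaluating gives E = 1.46×10^-18 J.

E = 1.46×10^-18 J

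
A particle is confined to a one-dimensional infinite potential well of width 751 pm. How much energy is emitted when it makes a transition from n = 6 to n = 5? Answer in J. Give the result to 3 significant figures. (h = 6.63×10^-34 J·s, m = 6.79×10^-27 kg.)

|ΔE| = 1.58×10^-22 J

E_1 = h²/(8mL²) = 1.435×10^-23 J.
|ΔE| = |6² − 5²|·E_1 = 11·1.435×10^-23 J = 1.58×10^-22 J.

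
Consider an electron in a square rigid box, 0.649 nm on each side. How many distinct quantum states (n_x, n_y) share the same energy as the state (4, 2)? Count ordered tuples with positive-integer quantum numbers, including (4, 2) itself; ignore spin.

degeneracy = 2

The level has n_x² + n_y² = 20. The ordered positive-integer solutions are (2, 4), (4, 2).
That gives 2 states.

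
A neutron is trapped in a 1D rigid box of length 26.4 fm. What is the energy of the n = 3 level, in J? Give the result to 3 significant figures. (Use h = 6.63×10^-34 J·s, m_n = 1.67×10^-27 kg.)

For an infinite well E_n = n²h²/(8m_nL²), so E_1 = h²/(8m_nL²) = (6.63×10^-34)²/(8·1.67×10^-27·(2.64×10^-14 m)²) = 4.721×10^-14 J.
Then E_3 = 3²·E_1 = 9·4.721×10^-14 J = 4.25×10^-13 J.

E_3 = 4.25×10^-13 J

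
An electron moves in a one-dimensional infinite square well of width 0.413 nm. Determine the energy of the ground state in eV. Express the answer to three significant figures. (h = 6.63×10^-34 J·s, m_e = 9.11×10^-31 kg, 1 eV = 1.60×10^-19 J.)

For an infinite well E_n = n²h²/(8m_eL²), so E_1 = h²/(8m_eL²) = (6.63×10^-34)²/(8·9.11×10^-31·(4.13×10^-10 m)²) = 3.536×10^-19 J.
Converting, E_1 = 3.536×10^-19 J / (1.60×10^-19 J/eV) = 2.21 eV.

E_1 = 2.21 eV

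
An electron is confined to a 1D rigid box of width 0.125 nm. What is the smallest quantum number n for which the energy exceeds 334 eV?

E_1 = h²/(8m_eL²) = 3.856×10^-18 J = 24.07 eV.
Need n² > 334/24.07 = 13.88, i.e. n > 3.726.
The smallest integer satisfying this is n = 4.

n = 4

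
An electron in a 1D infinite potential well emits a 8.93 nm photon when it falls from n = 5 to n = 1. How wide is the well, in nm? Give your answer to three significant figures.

The photon carries ΔE = hc/λ = 6.626×10^-34·2.998×10^8/8.93×10^-9 m = 2.224×10^-17 J.
Since ΔE = (5² − 1²)E_1, E_1 = 9.267×10^-19 J, and L = h/√(8m_eE_1) = 2.55×10^-10 m = 0.255 nm.

L = 0.255 nm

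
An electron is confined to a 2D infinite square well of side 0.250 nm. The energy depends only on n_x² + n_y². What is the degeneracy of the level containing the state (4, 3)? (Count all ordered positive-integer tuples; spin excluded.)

degeneracy = 2

The level has n_x² + n_y² = 25. The ordered positive-integer solutions are (3, 4), (4, 3).
That gives 2 states.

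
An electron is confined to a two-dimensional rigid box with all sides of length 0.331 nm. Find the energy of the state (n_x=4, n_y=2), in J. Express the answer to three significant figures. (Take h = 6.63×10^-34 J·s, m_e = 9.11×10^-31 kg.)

E = 1.10×10^-17 J

For a 2D rectangular well E = (h²/8m_e)·Σ n_i²/L_i² = (6.63×10^-34)²/(8·9.11×10^-31) · [4²/(0.331 nm)² + 2²/(0.331 nm)²].
Evaluating gives E = 1.10×10^-17 J.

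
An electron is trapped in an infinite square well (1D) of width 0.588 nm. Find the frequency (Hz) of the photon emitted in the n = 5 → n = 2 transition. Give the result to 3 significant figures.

f = 5.52×10^15 Hz

E_1 = h²/(8m_eL²) = 1.743×10^-19 J and ΔE = (5² − 2²)E_1 = 3.660×10^-18 J.
f = ΔE/h = 3.660×10^-18/6.626×10^-34 = 5.52×10^15 Hz.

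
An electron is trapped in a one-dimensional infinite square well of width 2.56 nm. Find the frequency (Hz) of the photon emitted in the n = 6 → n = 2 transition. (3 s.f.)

E_1 = h²/(8m_eL²) = 9.193×10^-21 J and ΔE = (6² − 2²)E_1 = 2.942×10^-19 J.
f = ΔE/h = 2.942×10^-19/6.626×10^-34 = 4.44×10^14 Hz.

f = 4.44×10^14 Hz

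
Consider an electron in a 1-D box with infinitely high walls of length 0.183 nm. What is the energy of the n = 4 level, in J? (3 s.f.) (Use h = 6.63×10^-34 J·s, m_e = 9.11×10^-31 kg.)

E_4 = 2.88×10^-17 J

For an infinite well E_n = n²h²/(8m_eL²), so E_1 = h²/(8m_eL²) = (6.63×10^-34)²/(8·9.11×10^-31·(1.83×10^-10 m)²) = 1.801×10^-18 J.
Then E_4 = 4²·E_1 = 16·1.801×10^-18 J = 2.88×10^-17 J.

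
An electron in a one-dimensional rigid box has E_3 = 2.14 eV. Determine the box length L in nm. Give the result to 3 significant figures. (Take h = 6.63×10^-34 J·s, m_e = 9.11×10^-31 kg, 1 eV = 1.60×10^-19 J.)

From E_n = n²h²/(8m_eL²), L = n·h/√(8m_eE_n).
E_3 = 2.14 eV = 3.424×10^-19 J, so L = 3·6.63×10^-34/√(8·9.11×10^-31·3.424×10^-19) = 1.26×10^-9 m = 1.26 nm.

L = 1.26 nm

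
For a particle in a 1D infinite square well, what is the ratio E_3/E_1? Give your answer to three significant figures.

9.00

E_n ∝ n², so E_3/E_1 = 3²/1² = 9/1 = 9.00.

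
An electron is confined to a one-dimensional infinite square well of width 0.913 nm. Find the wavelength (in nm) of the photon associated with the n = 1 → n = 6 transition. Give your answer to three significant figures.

λ = 78.5 nm

E_1 = h²/(8m_eL²) = 7.228×10^-20 J, so ΔE = (6² − 1²)E_1 = 2.530×10^-18 J.
λ = hc/ΔE = (6.626×10^-34·2.998×10^8)/2.530×10^-18 = 7.85×10^-8 m = 78.5 nm.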